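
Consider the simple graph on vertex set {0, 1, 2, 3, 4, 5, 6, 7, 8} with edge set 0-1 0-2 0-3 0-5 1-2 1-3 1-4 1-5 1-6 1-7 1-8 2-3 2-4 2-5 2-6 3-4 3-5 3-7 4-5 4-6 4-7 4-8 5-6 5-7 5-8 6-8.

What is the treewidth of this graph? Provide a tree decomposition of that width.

Each bag holds 5 vertices, so the decomposition has width 4, which upper-bounds the treewidth. Conversely, {0, 1, 2, 3, 5} is a clique of size 5, and the vertices of any clique must share a bag in every tree decomposition; so some bag has ≥ 5 vertices and tw(G) ≥ 4. The upper and lower bounds meet at 4, so that is the treewidth.

Treewidth 4.
Bags: B1 = {1, 2, 3, 4, 5}  B2 = {1, 2, 4, 5, 6}  B3 = {0, 1, 2, 3, 5}  B4 = {1, 3, 4, 5, 7}  B5 = {1, 4, 5, 6, 8}
Tree: B1–B2, B1–B3, B1–B4, B2–B5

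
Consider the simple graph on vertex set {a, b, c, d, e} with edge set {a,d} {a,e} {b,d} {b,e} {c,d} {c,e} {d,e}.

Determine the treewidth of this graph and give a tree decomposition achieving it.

Every bag has size at most 3, so the width is 3 − 1 = 2 and tw(G) ≤ 2. On the other hand G contains the 3-clique {c, d, e}. A clique must lie in a single bag of any decomposition, so no decomposition can have width below 2. Hence tw(G) = 2 exactly.

Treewidth 2.
One optimal decomposition is:
Bags: B1 = {c, d, e}  B2 = {a, d, e}  B3 = {b, d, e}
Tree: B1–B2, B2–B3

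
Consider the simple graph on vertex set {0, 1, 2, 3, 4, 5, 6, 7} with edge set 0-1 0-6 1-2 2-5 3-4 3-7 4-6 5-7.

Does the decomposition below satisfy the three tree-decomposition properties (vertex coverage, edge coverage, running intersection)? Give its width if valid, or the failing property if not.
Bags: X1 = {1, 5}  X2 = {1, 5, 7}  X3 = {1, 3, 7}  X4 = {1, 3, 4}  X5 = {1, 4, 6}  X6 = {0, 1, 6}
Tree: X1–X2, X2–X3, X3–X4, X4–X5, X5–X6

No — vertex 2 appears in no bag.

A tree decomposition must satisfy three properties: every vertex lies in some bag; for every edge, both endpoints lie together in some bag; and for every vertex, the bags containing it form a connected subtree. Here vertex 2 appears in no bag, so the decomposition is invalid.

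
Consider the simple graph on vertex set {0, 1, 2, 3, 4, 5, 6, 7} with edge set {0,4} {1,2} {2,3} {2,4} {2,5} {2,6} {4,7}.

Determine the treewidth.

A width-1 tree decomposition is:
Bags: B1 = {2, 4}  B2 = {2, 5}  B3 = {1, 2}  B4 = {0, 4}  B5 = {2, 6}  B6 = {2, 3}  B7 = {4, 7}
Tree: B1–B2, B2–B3, B1–B4, B1–B5, B2–B6, B1–B7
Each bag holds 2 vertices, so the decomposition has width 1, which upper-bounds the treewidth. Any graph with an edge has treewidth ≥ 1, and G has the edge 2–4. Therefore the treewidth is 1.

1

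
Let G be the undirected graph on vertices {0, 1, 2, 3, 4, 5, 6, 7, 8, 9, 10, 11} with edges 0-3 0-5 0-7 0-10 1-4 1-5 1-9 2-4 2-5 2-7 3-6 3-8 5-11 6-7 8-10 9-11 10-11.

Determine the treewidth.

3

A width-3 tree decomposition is:
Bags: B1 = {1, 2, 4, 9}  B2 = {1, 2, 5, 9}  B3 = {2, 5, 9, 11}  B4 = {2, 5, 7, 11}  B5 = {0, 5, 7, 11}  B6 = {0, 7, 10, 11}  B7 = {0, 6, 7, 10}  B8 = {0, 3, 6, 10}  B9 = {3, 6, 8, 10}
Tree: B1–B2, B2–B3, B3–B4, B4–B5, B5–B6, B6–B7, B7–B8, B8–B9
Every bag has size at most 4, so the width is 4 − 1 = 3 and tw(G) ≤ 3. For the lower bound: the 4 vertex sets {1,4,9}, {2}, {5}, {0,7,10,11} are disjoint, each induces a connected subgraph, and every pair is joined by at least one edge of G. Contracting each set to a single vertex therefore yields K_{4} as a minor, and since treewidth is minor-monotone, tw(G) ≥ tw(K_{4}) = 3. Hence tw(G) = 3 exactly.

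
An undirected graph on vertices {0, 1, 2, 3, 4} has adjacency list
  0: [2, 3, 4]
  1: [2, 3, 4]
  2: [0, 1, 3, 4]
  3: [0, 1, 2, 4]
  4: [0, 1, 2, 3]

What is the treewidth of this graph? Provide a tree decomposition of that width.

Every bag has size at most 4, so the width is 4 − 1 = 3 and tw(G) ≤ 3. For the lower bound, the 4 vertices {0, 2, 3, 4} are pairwise adjacent, and any tree decomposition puts a clique entirely inside one bag — forcing width ≥ 3. Combining the bounds, tw(G) = 3.

Treewidth 3.
Bags: B1 = {0, 2, 3, 4}  B2 = {1, 2, 3, 4}
Tree: B1–B2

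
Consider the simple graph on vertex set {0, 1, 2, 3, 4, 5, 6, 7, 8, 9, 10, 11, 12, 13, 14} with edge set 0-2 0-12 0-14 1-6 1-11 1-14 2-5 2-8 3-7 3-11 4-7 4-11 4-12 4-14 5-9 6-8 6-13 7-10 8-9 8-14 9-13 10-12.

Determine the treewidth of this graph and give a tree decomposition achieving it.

Treewidth 3.
One such decomposition:
Bags: B1 = {3, 7, 10, 11}  B2 = {4, 7, 10, 11}  B3 = {4, 10, 11, 12}  B4 = {1, 4, 11, 12}  B5 = {1, 4, 12, 14}  B6 = {0, 1, 12, 14}  B7 = {0, 1, 6, 14}  B8 = {0, 6, 8, 14}  B9 = {0, 2, 6, 8}  B10 = {2, 6, 8, 13}  B11 = {2, 8, 9, 13}  B12 = {2, 5, 9, 13}
Tree: B1–B2, B2–B3, B3–B4, B4–B5, B5–B6, B6–B7, B7–B8, B8–B9, B9–B10, B10–B11, B11–B12

Every bag has size at most 4, so the width is 4 − 1 = 3 and tw(G) ≤ 3. For the lower bound: the 4 vertex sets {3,7,10}, {11}, {4}, {0,1,12,14} are disjoint, each induces a connected subgraph, and every pair is joined by at least one edge of G. Contracting each set to a single vertex therefore yields K_{4} as a minor, and since treewidth is minor-monotone, tw(G) ≥ tw(K_{4}) = 3. The upper and lower bounds meet at 3, so that is the treewidth.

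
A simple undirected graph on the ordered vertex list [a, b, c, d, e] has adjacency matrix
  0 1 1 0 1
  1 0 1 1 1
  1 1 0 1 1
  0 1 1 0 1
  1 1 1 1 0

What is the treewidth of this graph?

A width-3 tree decomposition is:
Bags: B1 = {a, b, c, e}  B2 = {b, c, d, e}
Tree: B1–B2
The largest bag has 4 vertices, giving width 3; this decomposition certifies tw(G) ≤ 3. For the lower bound, the 4 vertices {b, c, d, e} are pairwise adjacent, and any tree decomposition puts a clique entirely inside one bag — forcing width ≥ 3. Therefore the treewidth is 3.

3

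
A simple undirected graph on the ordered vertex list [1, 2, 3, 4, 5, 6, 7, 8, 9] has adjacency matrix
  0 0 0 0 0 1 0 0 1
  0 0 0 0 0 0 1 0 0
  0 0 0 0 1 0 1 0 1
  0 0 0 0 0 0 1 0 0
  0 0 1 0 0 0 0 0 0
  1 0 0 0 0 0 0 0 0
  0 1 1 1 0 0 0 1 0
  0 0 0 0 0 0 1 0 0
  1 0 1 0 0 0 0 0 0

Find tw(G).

A width-1 tree decomposition is:
Bags: B1 = {3, 7}  B2 = {3, 9}  B3 = {4, 7}  B4 = {1, 9}  B5 = {7, 8}  B6 = {1, 6}  B7 = {2, 7}  B8 = {3, 5}
Tree: B1–B2, B1–B3, B2–B4, B1–B5, B4–B6, B1–B7, B1–B8
Each bag holds 2 vertices, so the decomposition has width 1, which upper-bounds the treewidth. Any graph with an edge has treewidth ≥ 1, and G has the edge 7–3. Therefore the treewidth is 1.

1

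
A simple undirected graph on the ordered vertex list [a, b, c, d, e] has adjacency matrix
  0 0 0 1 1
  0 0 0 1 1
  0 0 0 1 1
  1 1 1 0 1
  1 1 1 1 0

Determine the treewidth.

2

A width-2 tree decomposition is:
Bags: B1 = {c, d, e}  B2 = {a, d, e}  B3 = {b, d, e}
Tree: B1–B2, B2–B3
Each bag holds 3 vertices, so the decomposition has width 2, which upper-bounds the treewidth. For the lower bound, the 3 vertices {c, d, e} are pairwise adjacent, and any tree decomposition puts a clique entirely inside one bag — forcing width ≥ 2. Combining the bounds, tw(G) = 2.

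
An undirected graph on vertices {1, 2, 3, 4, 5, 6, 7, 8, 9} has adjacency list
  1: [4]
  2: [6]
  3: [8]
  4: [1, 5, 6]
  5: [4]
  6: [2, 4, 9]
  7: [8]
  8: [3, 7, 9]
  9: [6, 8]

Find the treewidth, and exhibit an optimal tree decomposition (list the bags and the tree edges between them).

Treewidth 1.
One optimal decomposition is:
Bags: B1 = {8, 9}  B2 = {3, 8}  B3 = {6, 9}  B4 = {4, 6}  B5 = {4, 5}  B6 = {2, 6}  B7 = {1, 4}  B8 = {7, 8}
Tree: B1–B2, B1–B3, B3–B4, B4–B5, B3–B6, B5–B7, B1–B8

Each bag holds 2 vertices, so the decomposition has width 1, which upper-bounds the treewidth. Any graph with an edge has treewidth ≥ 1, and G has the edge 9–8. Therefore the treewidth is 1.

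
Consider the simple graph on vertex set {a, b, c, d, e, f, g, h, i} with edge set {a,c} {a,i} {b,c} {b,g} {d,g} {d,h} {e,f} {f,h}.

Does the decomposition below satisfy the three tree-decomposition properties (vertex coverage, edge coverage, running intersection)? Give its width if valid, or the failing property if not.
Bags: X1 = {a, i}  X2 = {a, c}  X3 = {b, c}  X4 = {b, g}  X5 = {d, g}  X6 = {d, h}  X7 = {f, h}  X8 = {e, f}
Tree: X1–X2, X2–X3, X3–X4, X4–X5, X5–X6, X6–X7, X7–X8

Every vertex of G appears in some bag (union = {a, b, c, d, e, f, g, h, i}); every edge is covered by a bag; and for each vertex v the set of bags containing v is connected in the bag tree. The decomposition is therefore valid. The largest bag has 2 vertices, so the width is 1.

Yes; width 1.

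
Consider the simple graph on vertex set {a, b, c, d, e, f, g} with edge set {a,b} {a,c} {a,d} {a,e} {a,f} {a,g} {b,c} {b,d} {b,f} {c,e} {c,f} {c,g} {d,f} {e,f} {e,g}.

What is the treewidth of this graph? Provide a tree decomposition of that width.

Treewidth 3.
One optimal decomposition is:
Bags: B1 = {a, b, c, f}  B2 = {a, b, d, f}  B3 = {a, c, e, f}  B4 = {a, c, e, g}
Tree: B1–B2, B1–B3, B3–B4

Every bag has size at most 4, so the width is 4 − 1 = 3 and tw(G) ≤ 3. On the other hand G contains the 4-clique {a, c, e, g}. A clique must lie in a single bag of any decomposition, so no decomposition can have width below 3. The upper and lower bounds meet at 3, so that is the treewidth.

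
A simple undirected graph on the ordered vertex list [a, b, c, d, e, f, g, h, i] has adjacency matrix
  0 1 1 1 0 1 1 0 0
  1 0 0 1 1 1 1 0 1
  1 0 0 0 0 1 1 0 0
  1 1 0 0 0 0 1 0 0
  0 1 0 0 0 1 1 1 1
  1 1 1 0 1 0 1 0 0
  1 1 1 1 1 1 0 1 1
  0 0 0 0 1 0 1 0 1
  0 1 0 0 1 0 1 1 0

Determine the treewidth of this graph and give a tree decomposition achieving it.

Treewidth 3.
One such decomposition:
Bags: B1 = {b, e, f, g}  B2 = {a, b, f, g}  B3 = {a, b, d, g}  B4 = {b, e, g, i}  B5 = {e, g, h, i}  B6 = {a, c, f, g}
Tree: B1–B2, B2–B3, B1–B4, B4–B5, B2–B6

Each bag holds 4 vertices, so the decomposition has width 3, which upper-bounds the treewidth. On the other hand G contains the 4-clique {e, g, h, i}. A clique must lie in a single bag of any decomposition, so no decomposition can have width below 3. Combining the bounds, tw(G) = 3.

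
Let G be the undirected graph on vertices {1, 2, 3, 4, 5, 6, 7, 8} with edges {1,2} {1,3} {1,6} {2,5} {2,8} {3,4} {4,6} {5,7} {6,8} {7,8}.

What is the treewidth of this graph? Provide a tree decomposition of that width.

Treewidth 2.
Bags: B1 = {2, 5, 7}  B2 = {2, 7, 8}  B3 = {1, 2, 8}  B4 = {1, 6, 8}  B5 = {1, 3, 6}  B6 = {3, 4, 6}
Tree: B1–B2, B2–B3, B3–B4, B4–B5, B5–B6

Every bag has size at most 3, so the width is 3 − 1 = 2 and tw(G) ≤ 2. Since 5–7–8–2–5 is a cycle in G, G is not acyclic. Forests are exactly the graphs of treewidth ≤ 1, so tw(G) ≥ 2. Hence tw(G) = 2 exactly.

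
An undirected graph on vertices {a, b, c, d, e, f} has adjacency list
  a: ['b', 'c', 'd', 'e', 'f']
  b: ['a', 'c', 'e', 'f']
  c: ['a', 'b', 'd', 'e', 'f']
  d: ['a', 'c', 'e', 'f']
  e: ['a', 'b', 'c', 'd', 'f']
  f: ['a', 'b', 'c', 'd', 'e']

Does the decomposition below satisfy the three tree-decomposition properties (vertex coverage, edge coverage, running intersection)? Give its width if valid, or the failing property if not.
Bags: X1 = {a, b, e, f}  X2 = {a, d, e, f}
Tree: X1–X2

A tree decomposition must satisfy three properties: every vertex lies in some bag; for every edge, both endpoints lie together in some bag; and for every vertex, the bags containing it form a connected subtree. Here vertex c appears in no bag, so the decomposition is invalid.

No — vertex c appears in no bag.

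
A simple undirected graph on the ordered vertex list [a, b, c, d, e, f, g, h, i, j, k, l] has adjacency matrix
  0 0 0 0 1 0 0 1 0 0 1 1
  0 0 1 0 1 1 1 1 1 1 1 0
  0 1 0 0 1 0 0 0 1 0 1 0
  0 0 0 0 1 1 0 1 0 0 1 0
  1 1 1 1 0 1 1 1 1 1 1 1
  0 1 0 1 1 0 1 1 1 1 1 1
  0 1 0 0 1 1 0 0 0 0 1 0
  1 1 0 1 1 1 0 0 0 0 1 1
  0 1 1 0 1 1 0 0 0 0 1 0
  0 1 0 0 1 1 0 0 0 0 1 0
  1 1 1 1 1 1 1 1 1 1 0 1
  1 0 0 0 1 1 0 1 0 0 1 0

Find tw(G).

A width-4 tree decomposition is:
Bags: B1 = {e, f, h, k, l}  B2 = {d, e, f, h, k}  B3 = {b, e, f, h, k}  B4 = {b, e, f, g, k}  B5 = {a, e, h, k, l}  B6 = {b, e, f, j, k}  B7 = {b, e, f, i, k}  B8 = {b, c, e, i, k}
Tree: B1–B2, B2–B3, B3–B4, B1–B5, B4–B6, B3–B7, B7–B8
Each bag holds 5 vertices, so the decomposition has width 4, which upper-bounds the treewidth. For the lower bound, the 5 vertices {a, e, h, k, l} are pairwise adjacent, and any tree decomposition puts a clique entirely inside one bag — forcing width ≥ 4. Therefore the treewidth is 4.

4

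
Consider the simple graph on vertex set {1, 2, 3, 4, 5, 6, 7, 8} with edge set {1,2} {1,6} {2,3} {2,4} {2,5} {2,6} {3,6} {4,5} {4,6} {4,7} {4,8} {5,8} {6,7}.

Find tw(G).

2

A width-2 tree decomposition is:
Bags: B1 = {2, 4, 6}  B2 = {2, 4, 5}  B3 = {4, 6, 7}  B4 = {4, 5, 8}  B5 = {1, 2, 6}  B6 = {2, 3, 6}
Tree: B1–B2, B1–B3, B2–B4, B1–B5, B5–B6
The largest bag has 3 vertices, giving width 2; this decomposition certifies tw(G) ≤ 2. On the other hand G contains the 3-clique {4, 5, 8}. A clique must lie in a single bag of any decomposition, so no decomposition can have width below 2. The upper and lower bounds meet at 2, so that is the treewidth.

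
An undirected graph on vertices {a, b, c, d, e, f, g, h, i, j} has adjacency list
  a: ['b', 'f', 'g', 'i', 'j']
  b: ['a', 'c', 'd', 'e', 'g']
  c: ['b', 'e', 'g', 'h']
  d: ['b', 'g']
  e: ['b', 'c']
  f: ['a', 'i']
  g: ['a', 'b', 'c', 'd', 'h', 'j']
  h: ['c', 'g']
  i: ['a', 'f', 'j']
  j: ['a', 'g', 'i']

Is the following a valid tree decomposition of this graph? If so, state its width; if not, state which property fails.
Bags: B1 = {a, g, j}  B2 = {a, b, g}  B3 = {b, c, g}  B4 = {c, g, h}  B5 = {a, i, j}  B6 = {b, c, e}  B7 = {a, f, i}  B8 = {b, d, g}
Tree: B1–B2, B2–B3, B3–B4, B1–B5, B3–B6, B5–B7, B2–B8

Checking the three conditions: (i) the bags cover all of {a, b, c, d, e, f, g, h, i, j}; (ii) for each edge, some bag contains both endpoints; (iii) the bags containing any fixed vertex form a subtree. All hold, so the decomposition is valid with width 3 − 1 = 2.

Yes; width 2.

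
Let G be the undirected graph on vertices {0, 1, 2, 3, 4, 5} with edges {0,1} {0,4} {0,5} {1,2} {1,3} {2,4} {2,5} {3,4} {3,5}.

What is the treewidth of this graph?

A width-3 tree decomposition is:
Bags: B1 = {1, 3, 4, 5}  B2 = {0, 1, 4, 5}  B3 = {1, 2, 4, 5}
Tree: B1–B2, B2–B3
The largest bag has 4 vertices, giving width 3; this decomposition certifies tw(G) ≤ 3. For the lower bound: the 4 vertex sets {1,3}, {0,5}, {4}, {2} are disjoint, each induces a connected subgraph, and every pair is joined by at least one edge of G. Contracting each set to a single vertex therefore yields K_{4} as a minor, and since treewidth is minor-monotone, tw(G) ≥ tw(K_{4}) = 3. The upper and lower bounds meet at 3, so that is the treewidth.

3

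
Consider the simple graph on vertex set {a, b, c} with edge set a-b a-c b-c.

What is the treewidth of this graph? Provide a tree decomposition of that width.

With just one bag of size 3, the width is 3 − 1 = 2, so tw(G) ≤ 2. On the other hand G contains the 3-clique {a, b, c}. A clique must lie in a single bag of any decomposition, so no decomposition can have width below 2. Therefore the treewidth is 2.

Treewidth 2.
Bags: B1 = {a, b, c}
Tree: (single bag)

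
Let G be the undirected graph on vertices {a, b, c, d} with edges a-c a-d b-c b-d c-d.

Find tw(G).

2

A width-2 tree decomposition is:
Bags: B1 = {a, c, d}  B2 = {b, c, d}
Tree: B1–B2
Each bag holds 3 vertices, so the decomposition has width 2, which upper-bounds the treewidth. For the lower bound, the 3 vertices {a, c, d} are pairwise adjacent, and any tree decomposition puts a clique entirely inside one bag — forcing width ≥ 2. Combining the bounds, tw(G) = 2.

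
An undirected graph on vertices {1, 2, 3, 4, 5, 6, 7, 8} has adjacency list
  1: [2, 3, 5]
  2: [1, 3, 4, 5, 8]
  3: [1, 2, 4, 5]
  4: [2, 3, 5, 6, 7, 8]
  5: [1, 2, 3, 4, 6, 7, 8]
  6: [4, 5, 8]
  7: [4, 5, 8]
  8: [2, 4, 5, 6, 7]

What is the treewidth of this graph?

3

A width-3 tree decomposition is:
Bags: B1 = {2, 3, 4, 5}  B2 = {1, 2, 3, 5}  B3 = {2, 4, 5, 8}  B4 = {4, 5, 7, 8}  B5 = {4, 5, 6, 8}
Tree: B1–B2, B1–B3, B3–B4, B4–B5
The largest bag has 4 vertices, giving width 3; this decomposition certifies tw(G) ≤ 3. Conversely, {1, 2, 3, 5} is a clique of size 4, and the vertices of any clique must share a bag in every tree decomposition; so some bag has ≥ 4 vertices and tw(G) ≥ 3. Hence tw(G) = 3 exactly.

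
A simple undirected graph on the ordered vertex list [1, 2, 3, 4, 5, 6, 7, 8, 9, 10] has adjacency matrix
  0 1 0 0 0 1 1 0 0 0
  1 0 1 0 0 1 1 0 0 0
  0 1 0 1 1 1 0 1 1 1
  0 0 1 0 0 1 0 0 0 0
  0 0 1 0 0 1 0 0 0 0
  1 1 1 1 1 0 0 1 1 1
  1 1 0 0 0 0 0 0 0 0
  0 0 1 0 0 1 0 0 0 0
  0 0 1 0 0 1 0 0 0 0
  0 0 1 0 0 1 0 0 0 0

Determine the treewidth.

2

A width-2 tree decomposition is:
Bags: B1 = {2, 3, 6}  B2 = {1, 2, 6}  B3 = {3, 6, 9}  B4 = {3, 4, 6}  B5 = {3, 6, 8}  B6 = {3, 6, 10}  B7 = {3, 5, 6}  B8 = {1, 2, 7}
Tree: B1–B2, B1–B3, B1–B4, B1–B5, B1–B6, B1–B7, B2–B8
Every bag has size at most 3, so the width is 3 − 1 = 2 and tw(G) ≤ 2. On the other hand G contains the 3-clique {1, 2, 6}. A clique must lie in a single bag of any decomposition, so no decomposition can have width below 2. Therefore the treewidth is 2.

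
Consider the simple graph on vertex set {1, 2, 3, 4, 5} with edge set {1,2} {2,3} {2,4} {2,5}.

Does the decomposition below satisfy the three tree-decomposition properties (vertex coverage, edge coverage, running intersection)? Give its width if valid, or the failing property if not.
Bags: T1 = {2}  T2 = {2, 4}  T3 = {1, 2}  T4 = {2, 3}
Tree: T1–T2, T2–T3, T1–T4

A tree decomposition must satisfy three properties: every vertex lies in some bag; for every edge, both endpoints lie together in some bag; and for every vertex, the bags containing it form a connected subtree. Here vertex 5 appears in no bag, so the decomposition is invalid.

No — vertex 5 appears in no bag.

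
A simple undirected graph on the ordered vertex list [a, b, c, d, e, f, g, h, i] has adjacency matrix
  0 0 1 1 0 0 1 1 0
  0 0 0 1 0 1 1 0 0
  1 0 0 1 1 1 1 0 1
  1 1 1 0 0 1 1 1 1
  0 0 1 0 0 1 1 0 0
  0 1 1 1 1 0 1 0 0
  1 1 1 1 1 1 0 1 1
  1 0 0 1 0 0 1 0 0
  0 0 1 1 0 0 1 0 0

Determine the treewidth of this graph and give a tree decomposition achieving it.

Every bag has size at most 4, so the width is 4 − 1 = 3 and tw(G) ≤ 3. Conversely, {a, d, g, h} is a clique of size 4, and the vertices of any clique must share a bag in every tree decomposition; so some bag has ≥ 4 vertices and tw(G) ≥ 3. Hence tw(G) = 3 exactly.

Treewidth 3.
Bags: B1 = {c, d, g, i}  B2 = {a, c, d, g}  B3 = {c, d, f, g}  B4 = {b, d, f, g}  B5 = {c, e, f, g}  B6 = {a, d, g, h}
Tree: B1–B2, B1–B3, B3–B4, B3–B5, B2–B6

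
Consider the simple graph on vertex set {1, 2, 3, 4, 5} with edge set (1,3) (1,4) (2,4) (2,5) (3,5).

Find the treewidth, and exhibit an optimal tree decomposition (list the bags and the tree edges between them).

Every bag has size at most 3, so the width is 3 − 1 = 2 and tw(G) ≤ 2. The edges 4–1–3–5–2–4 form a cycle, so G is not a tree and its treewidth is at least 2. Combining the bounds, tw(G) = 2.

Treewidth 2.
One such decomposition:
Bags: B1 = {1, 3, 4}  B2 = {3, 4, 5}  B3 = {2, 4, 5}
Tree: B1–B2, B2–B3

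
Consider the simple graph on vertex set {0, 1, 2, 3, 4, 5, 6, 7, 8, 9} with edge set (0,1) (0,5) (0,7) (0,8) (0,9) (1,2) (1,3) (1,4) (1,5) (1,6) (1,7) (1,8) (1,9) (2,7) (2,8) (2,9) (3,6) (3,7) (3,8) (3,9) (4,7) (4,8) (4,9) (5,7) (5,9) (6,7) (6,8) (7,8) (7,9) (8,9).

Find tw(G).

4

A width-4 tree decomposition is:
Bags: B1 = {1, 2, 7, 8, 9}  B2 = {0, 1, 7, 8, 9}  B3 = {1, 3, 7, 8, 9}  B4 = {1, 4, 7, 8, 9}  B5 = {1, 3, 6, 7, 8}  B6 = {0, 1, 5, 7, 9}
Tree: B1–B2, B1–B3, B3–B4, B3–B5, B2–B6
Every bag has size at most 5, so the width is 5 − 1 = 4 and tw(G) ≤ 4. Conversely, {0, 1, 7, 8, 9} is a clique of size 5, and the vertices of any clique must share a bag in every tree decomposition; so some bag has ≥ 5 vertices and tw(G) ≥ 4. Therefore the treewidth is 4.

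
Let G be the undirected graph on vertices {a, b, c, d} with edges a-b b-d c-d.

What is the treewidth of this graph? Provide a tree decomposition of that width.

Every bag has size at most 2, so the width is 2 − 1 = 1 and tw(G) ≤ 1. Since G has at least one edge (e.g. b–d), it is not an edgeless graph, so tw(G) ≥ 1. Combining the bounds, tw(G) = 1.

Treewidth 1.
Bags: B1 = {b, d}  B2 = {a, b}  B3 = {c, d}
Tree: B1–B2, B1–B3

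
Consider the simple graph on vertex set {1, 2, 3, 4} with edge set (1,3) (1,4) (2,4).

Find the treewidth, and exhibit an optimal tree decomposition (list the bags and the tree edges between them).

Treewidth 1.
Bags: B1 = {1, 3}  B2 = {1, 4}  B3 = {2, 4}
Tree: B1–B2, B2–B3

The largest bag has 2 vertices, giving width 1; this decomposition certifies tw(G) ≤ 1. Since G has at least one edge (e.g. 3–1), it is not an edgeless graph, so tw(G) ≥ 1. Combining the bounds, tw(G) = 1.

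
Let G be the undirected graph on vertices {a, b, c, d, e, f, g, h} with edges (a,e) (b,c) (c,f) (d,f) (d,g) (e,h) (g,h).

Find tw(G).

A width-1 tree decomposition is:
Bags: B1 = {b, c}  B2 = {c, f}  B3 = {d, f}  B4 = {d, g}  B5 = {g, h}  B6 = {e, h}  B7 = {a, e}
Tree: B1–B2, B2–B3, B3–B4, B4–B5, B5–B6, B6–B7
Each bag holds 2 vertices, so the decomposition has width 1, which upper-bounds the treewidth. Any graph with an edge has treewidth ≥ 1, and G has the edge b–c. Therefore the treewidth is 1.

1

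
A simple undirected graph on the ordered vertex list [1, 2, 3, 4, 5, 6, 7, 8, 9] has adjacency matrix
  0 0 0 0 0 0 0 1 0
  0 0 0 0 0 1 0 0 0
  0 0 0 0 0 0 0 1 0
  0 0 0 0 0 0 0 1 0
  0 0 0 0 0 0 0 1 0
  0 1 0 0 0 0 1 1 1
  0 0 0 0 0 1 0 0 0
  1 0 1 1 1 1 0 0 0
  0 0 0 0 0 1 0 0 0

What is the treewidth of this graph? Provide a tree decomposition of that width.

The largest bag has 2 vertices, giving width 1; this decomposition certifies tw(G) ≤ 1. Any graph with an edge has treewidth ≥ 1, and G has the edge 6–9. Hence tw(G) = 1 exactly.

Treewidth 1.
Bags: B1 = {6, 9}  B2 = {6, 8}  B3 = {6, 7}  B4 = {1, 8}  B5 = {3, 8}  B6 = {5, 8}  B7 = {4, 8}  B8 = {2, 6}
Tree: B1–B2, B2–B3, B2–B4, B4–B5, B4–B6, B2–B7, B1–B8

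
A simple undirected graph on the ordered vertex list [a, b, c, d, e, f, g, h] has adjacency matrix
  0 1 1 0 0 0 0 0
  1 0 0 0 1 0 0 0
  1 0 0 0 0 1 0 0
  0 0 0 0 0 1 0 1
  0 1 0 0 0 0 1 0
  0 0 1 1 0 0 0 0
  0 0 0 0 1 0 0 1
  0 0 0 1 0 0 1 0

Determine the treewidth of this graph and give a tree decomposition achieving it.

Each bag holds 3 vertices, so the decomposition has width 2, which upper-bounds the treewidth. For the lower bound, G contains the cycle f–c–a–b–e–g–h–d–f, so G is not a forest; only forests have treewidth ≤ 1, hence tw(G) ≥ 2. The upper and lower bounds meet at 2, so that is the treewidth.

Treewidth 2.
Bags: B1 = {a, c, f}  B2 = {a, b, f}  B3 = {b, e, f}  B4 = {e, f, g}  B5 = {f, g, h}  B6 = {d, f, h}
Tree: B1–B2, B2–B3, B3–B4, B4–B5, B5–B6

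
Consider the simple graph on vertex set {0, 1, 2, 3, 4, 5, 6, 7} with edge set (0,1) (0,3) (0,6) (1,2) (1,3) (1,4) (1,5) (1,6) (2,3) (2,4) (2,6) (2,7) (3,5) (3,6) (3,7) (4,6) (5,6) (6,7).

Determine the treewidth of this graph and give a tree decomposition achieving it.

Treewidth 3.
One such decomposition:
Bags: B1 = {1, 2, 3, 6}  B2 = {0, 1, 3, 6}  B3 = {1, 3, 5, 6}  B4 = {1, 2, 4, 6}  B5 = {2, 3, 6, 7}
Tree: B1–B2, B1–B3, B1–B4, B1–B5

Each bag holds 4 vertices, so the decomposition has width 3, which upper-bounds the treewidth. For the lower bound, the 4 vertices {0, 1, 3, 6} are pairwise adjacent, and any tree decomposition puts a clique entirely inside one bag — forcing width ≥ 3. The upper and lower bounds meet at 3, so that is the treewidth.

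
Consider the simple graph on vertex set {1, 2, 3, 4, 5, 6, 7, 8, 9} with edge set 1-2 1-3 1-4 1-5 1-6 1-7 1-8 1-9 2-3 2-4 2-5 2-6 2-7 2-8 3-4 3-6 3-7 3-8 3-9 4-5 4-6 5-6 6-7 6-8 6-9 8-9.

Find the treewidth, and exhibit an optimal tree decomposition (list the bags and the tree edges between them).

Treewidth 4.
One such decomposition:
Bags: B1 = {1, 2, 3, 6, 8}  B2 = {1, 2, 3, 4, 6}  B3 = {1, 2, 3, 6, 7}  B4 = {1, 2, 4, 5, 6}  B5 = {1, 3, 6, 8, 9}
Tree: B1–B2, B1–B3, B2–B4, B1–B5

Every bag has size at most 5, so the width is 5 − 1 = 4 and tw(G) ≤ 4. Conversely, {1, 3, 6, 8, 9} is a clique of size 5, and the vertices of any clique must share a bag in every tree decomposition; so some bag has ≥ 5 vertices and tw(G) ≥ 4. Therefore the treewidth is 4.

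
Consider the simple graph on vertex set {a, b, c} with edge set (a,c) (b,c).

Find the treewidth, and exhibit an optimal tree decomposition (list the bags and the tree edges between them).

Treewidth 1.
One optimal decomposition is:
Bags: B1 = {a, c}  B2 = {b, c}
Tree: B1–B2

The largest bag has 2 vertices, giving width 1; this decomposition certifies tw(G) ≤ 1. Since G has at least one edge (e.g. a–c), it is not an edgeless graph, so tw(G) ≥ 1. The upper and lower bounds meet at 1, so that is the treewidth.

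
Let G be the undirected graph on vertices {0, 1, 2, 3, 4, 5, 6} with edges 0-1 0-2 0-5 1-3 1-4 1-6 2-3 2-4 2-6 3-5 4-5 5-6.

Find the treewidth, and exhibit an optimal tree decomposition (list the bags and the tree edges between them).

Each bag holds 4 vertices, so the decomposition has width 3, which upper-bounds the treewidth. For the lower bound: the 4 vertex sets {5,6}, {0,1}, {2}, {3} are disjoint, each induces a connected subgraph, and every pair is joined by at least one edge of G. Contracting each set to a single vertex therefore yields K_{4} as a minor, and since treewidth is minor-monotone, tw(G) ≥ tw(K_{4}) = 3. Therefore the treewidth is 3.

Treewidth 3.
One such decomposition:
Bags: B1 = {1, 2, 5, 6}  B2 = {0, 1, 2, 5}  B3 = {1, 2, 3, 5}  B4 = {1, 2, 4, 5}
Tree: B1–B2, B2–B3, B3–B4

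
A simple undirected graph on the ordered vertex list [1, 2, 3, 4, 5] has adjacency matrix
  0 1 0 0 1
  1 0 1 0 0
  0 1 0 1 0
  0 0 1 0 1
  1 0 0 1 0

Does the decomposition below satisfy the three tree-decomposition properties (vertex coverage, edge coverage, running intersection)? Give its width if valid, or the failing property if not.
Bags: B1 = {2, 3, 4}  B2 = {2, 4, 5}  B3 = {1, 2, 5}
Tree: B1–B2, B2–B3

Yes; width 2.

Vertex coverage: the bags together contain {1, 2, 3, 4, 5}, the full vertex set. Edge coverage: each edge of G has both endpoints in at least one bag. Running intersection: for every vertex, the bags containing it form a connected subtree. All three properties hold, so this is a valid tree decomposition of width max|bag| − 1 = 2, and hence tw(G) ≤ 2.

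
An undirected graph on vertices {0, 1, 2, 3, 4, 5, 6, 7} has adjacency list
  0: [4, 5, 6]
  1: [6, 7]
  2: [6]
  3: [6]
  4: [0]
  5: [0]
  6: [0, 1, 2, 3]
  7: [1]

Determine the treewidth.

A width-1 tree decomposition is:
Bags: B1 = {0, 6}  B2 = {1, 6}  B3 = {3, 6}  B4 = {0, 5}  B5 = {1, 7}  B6 = {2, 6}  B7 = {0, 4}
Tree: B1–B2, B1–B3, B1–B4, B2–B5, B1–B6, B1–B7
Each bag holds 2 vertices, so the decomposition has width 1, which upper-bounds the treewidth. Since G has at least one edge (e.g. 0–6), it is not an edgeless graph, so tw(G) ≥ 1. The upper and lower bounds meet at 1, so that is the treewidth.

1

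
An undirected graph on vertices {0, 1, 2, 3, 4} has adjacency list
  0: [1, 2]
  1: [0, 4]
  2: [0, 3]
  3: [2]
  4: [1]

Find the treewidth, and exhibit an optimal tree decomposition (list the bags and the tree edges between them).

Each bag holds 2 vertices, so the decomposition has width 1, which upper-bounds the treewidth. Any graph with an edge has treewidth ≥ 1, and G has the edge 0–2. Therefore the treewidth is 1.

Treewidth 1.
Bags: B1 = {0, 2}  B2 = {0, 1}  B3 = {1, 4}  B4 = {2, 3}
Tree: B1–B2, B2–B3, B1–B4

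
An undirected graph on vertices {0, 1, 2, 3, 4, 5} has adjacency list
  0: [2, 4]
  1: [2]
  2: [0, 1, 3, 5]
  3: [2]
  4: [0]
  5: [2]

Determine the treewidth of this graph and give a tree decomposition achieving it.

Treewidth 1.
Bags: B1 = {0, 2}  B2 = {2, 5}  B3 = {0, 4}  B4 = {2, 3}  B5 = {1, 2}
Tree: B1–B2, B1–B3, B2–B4, B2–B5

The largest bag has 2 vertices, giving width 1; this decomposition certifies tw(G) ≤ 1. Since G has at least one edge (e.g. 0–2), it is not an edgeless graph, so tw(G) ≥ 1. The upper and lower bounds meet at 1, so that is the treewidth.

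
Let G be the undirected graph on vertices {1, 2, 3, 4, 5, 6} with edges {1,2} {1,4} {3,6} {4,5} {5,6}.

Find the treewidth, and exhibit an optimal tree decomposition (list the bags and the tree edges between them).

Treewidth 1.
Bags: B1 = {1, 2}  B2 = {1, 4}  B3 = {4, 5}  B4 = {5, 6}  B5 = {3, 6}
Tree: B1–B2, B2–B3, B3–B4, B4–B5

Each bag holds 2 vertices, so the decomposition has width 1, which upper-bounds the treewidth. Any graph with an edge has treewidth ≥ 1, and G has the edge 2–1. Hence tw(G) = 1 exactly.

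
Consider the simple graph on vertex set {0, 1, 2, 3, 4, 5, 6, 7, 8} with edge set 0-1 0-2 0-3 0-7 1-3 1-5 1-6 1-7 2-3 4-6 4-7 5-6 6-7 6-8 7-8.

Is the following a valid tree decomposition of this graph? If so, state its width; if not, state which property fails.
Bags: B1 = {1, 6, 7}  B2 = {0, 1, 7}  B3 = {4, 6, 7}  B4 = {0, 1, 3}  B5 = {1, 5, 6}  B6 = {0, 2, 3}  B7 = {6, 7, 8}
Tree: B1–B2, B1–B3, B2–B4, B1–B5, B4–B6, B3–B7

Yes; width 2.

Checking the three conditions: (i) the bags cover all of {0, 1, 2, 3, 4, 5, 6, 7, 8}; (ii) for each edge, some bag contains both endpoints; (iii) the bags containing any fixed vertex form a subtree. All hold, so the decomposition is valid with width 3 − 1 = 2.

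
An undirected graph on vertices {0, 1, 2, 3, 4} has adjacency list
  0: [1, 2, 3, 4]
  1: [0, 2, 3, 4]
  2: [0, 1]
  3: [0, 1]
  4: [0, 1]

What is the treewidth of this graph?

2

A width-2 tree decomposition is:
Bags: B1 = {0, 1, 4}  B2 = {0, 1, 2}  B3 = {0, 1, 3}
Tree: B1–B2, B1–B3
Every bag has size at most 3, so the width is 3 − 1 = 2 and tw(G) ≤ 2. On the other hand G contains the 3-clique {0, 1, 2}. A clique must lie in a single bag of any decomposition, so no decomposition can have width below 2. The upper and lower bounds meet at 2, so that is the treewidth.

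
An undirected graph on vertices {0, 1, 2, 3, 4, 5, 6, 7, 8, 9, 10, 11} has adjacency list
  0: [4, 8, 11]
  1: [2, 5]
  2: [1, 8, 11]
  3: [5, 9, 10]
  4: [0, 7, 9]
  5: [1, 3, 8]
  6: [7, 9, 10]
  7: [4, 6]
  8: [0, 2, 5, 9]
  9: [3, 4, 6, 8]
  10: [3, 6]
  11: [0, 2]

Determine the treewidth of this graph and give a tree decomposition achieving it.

Treewidth 3.
One optimal decomposition is:
Bags: B1 = {1, 2, 5, 11}  B2 = {2, 5, 8, 11}  B3 = {0, 5, 8, 11}  B4 = {0, 3, 5, 8}  B5 = {0, 3, 8, 9}  B6 = {0, 3, 4, 9}  B7 = {3, 4, 9, 10}  B8 = {4, 6, 9, 10}  B9 = {4, 6, 7, 10}
Tree: B1–B2, B2–B3, B3–B4, B4–B5, B5–B6, B6–B7, B7–B8, B8–B9

The largest bag has 4 vertices, giving width 3; this decomposition certifies tw(G) ≤ 3. For the lower bound: the 4 vertex sets {1,2,11}, {5}, {8}, {0,3,4,9} are disjoint, each induces a connected subgraph, and every pair is joined by at least one edge of G. Contracting each set to a single vertex therefore yields K_{4} as a minor, and since treewidth is minor-monotone, tw(G) ≥ tw(K_{4}) = 3. Hence tw(G) = 3 exactly.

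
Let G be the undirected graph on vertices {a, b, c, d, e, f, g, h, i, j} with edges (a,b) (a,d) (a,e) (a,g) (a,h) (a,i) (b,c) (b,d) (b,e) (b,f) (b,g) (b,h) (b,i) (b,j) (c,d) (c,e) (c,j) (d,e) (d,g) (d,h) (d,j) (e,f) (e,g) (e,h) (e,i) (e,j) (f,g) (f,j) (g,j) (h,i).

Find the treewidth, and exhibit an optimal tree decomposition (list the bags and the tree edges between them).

Treewidth 4.
One optimal decomposition is:
Bags: B1 = {a, b, d, e, h}  B2 = {a, b, d, e, g}  B3 = {b, d, e, g, j}  B4 = {b, e, f, g, j}  B5 = {b, c, d, e, j}  B6 = {a, b, e, h, i}
Tree: B1–B2, B2–B3, B3–B4, B3–B5, B1–B6

The largest bag has 5 vertices, giving width 4; this decomposition certifies tw(G) ≤ 4. On the other hand G contains the 5-clique {b, d, e, g, j}. A clique must lie in a single bag of any decomposition, so no decomposition can have width below 4. Therefore the treewidth is 4.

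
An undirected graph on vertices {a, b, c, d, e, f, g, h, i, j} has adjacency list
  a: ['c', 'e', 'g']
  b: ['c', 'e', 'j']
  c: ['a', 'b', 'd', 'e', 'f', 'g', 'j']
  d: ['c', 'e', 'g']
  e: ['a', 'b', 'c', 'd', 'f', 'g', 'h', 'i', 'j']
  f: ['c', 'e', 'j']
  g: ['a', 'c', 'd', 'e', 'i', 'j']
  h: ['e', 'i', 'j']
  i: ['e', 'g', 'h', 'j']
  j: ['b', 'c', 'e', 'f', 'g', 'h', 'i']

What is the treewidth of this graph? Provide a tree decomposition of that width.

Every bag has size at most 4, so the width is 4 − 1 = 3 and tw(G) ≤ 3. On the other hand G contains the 4-clique {e, h, i, j}. A clique must lie in a single bag of any decomposition, so no decomposition can have width below 3. Therefore the treewidth is 3.

Treewidth 3.
One optimal decomposition is:
Bags: B1 = {c, e, g, j}  B2 = {b, c, e, j}  B3 = {c, e, f, j}  B4 = {e, g, i, j}  B5 = {e, h, i, j}  B6 = {c, d, e, g}  B7 = {a, c, e, g}
Tree: B1–B2, B2–B3, B1–B4, B4–B5, B1–B6, B1–B7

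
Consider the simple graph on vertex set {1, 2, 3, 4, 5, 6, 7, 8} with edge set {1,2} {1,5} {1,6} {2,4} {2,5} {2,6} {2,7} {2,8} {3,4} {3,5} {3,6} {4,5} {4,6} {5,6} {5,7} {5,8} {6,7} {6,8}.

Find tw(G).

3

A width-3 tree decomposition is:
Bags: B1 = {2, 5, 6, 8}  B2 = {2, 4, 5, 6}  B3 = {3, 4, 5, 6}  B4 = {2, 5, 6, 7}  B5 = {1, 2, 5, 6}
Tree: B1–B2, B2–B3, B1–B4, B2–B5
The largest bag has 4 vertices, giving width 3; this decomposition certifies tw(G) ≤ 3. On the other hand G contains the 4-clique {2, 5, 6, 8}. A clique must lie in a single bag of any decomposition, so no decomposition can have width below 3. The upper and lower bounds meet at 3, so that is the treewidth.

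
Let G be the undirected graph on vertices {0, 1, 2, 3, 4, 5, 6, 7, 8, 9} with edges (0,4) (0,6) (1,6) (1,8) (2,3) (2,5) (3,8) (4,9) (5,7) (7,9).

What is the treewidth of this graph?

A width-2 tree decomposition is:
Bags: B1 = {1, 3, 8}  B2 = {1, 3, 6}  B3 = {0, 3, 6}  B4 = {0, 3, 4}  B5 = {3, 4, 9}  B6 = {3, 7, 9}  B7 = {3, 5, 7}  B8 = {2, 3, 5}
Tree: B1–B2, B2–B3, B3–B4, B4–B5, B5–B6, B6–B7, B7–B8
Every bag has size at most 3, so the width is 3 − 1 = 2 and tw(G) ≤ 2. Since 3–8–1–6–0–4–9–7–5–2–3 is a cycle in G, G is not acyclic. Forests are exactly the graphs of treewidth ≤ 1, so tw(G) ≥ 2. Hence tw(G) = 2 exactly.

2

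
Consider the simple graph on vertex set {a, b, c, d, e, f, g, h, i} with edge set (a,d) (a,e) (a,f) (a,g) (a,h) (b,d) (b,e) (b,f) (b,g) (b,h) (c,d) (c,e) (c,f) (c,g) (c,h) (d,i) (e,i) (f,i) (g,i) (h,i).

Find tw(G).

A width-4 tree decomposition is:
Bags: B1 = {a, b, c, h, i}  B2 = {a, b, c, d, i}  B3 = {a, b, c, f, i}  B4 = {a, b, c, e, i}  B5 = {a, b, c, g, i}
Tree: B1–B2, B2–B3, B3–B4, B4–B5
The largest bag has 5 vertices, giving width 4; this decomposition certifies tw(G) ≤ 4. For the lower bound: the 5 vertex sets {a,h}, {d,i}, {c,f}, {b}, {e} are disjoint, each induces a connected subgraph, and every pair is joined by at least one edge of G. Contracting each set to a single vertex therefore yields K_{5} as a minor, and since treewidth is minor-monotone, tw(G) ≥ tw(K_{5}) = 4. Combining the bounds, tw(G) = 4.

4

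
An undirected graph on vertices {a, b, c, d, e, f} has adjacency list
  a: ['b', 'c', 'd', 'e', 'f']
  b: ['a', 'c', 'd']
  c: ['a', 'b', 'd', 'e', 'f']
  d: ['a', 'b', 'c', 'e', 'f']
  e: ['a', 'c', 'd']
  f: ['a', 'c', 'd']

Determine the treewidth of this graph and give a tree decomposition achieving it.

The largest bag has 4 vertices, giving width 3; this decomposition certifies tw(G) ≤ 3. For the lower bound, the 4 vertices {a, c, d, e} are pairwise adjacent, and any tree decomposition puts a clique entirely inside one bag — forcing width ≥ 3. Combining the bounds, tw(G) = 3.

Treewidth 3.
One such decomposition:
Bags: B1 = {a, b, c, d}  B2 = {a, c, d, e}  B3 = {a, c, d, f}
Tree: B1–B2, B2–B3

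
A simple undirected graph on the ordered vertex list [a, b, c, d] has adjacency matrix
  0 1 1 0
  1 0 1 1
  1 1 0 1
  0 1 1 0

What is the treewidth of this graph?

A width-2 tree decomposition is:
Bags: B1 = {b, c, d}  B2 = {a, b, c}
Tree: B1–B2
Each bag holds 3 vertices, so the decomposition has width 2, which upper-bounds the treewidth. On the other hand G contains the 3-clique {b, c, d}. A clique must lie in a single bag of any decomposition, so no decomposition can have width below 2. The upper and lower bounds meet at 2, so that is the treewidth.

2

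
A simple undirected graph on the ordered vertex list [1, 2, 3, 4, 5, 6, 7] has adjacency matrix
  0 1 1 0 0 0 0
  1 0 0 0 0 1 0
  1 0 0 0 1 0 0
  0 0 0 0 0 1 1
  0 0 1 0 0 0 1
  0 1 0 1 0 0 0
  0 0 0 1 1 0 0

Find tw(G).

A width-2 tree decomposition is:
Bags: B1 = {1, 3, 5}  B2 = {1, 2, 5}  B3 = {2, 5, 6}  B4 = {4, 5, 6}  B5 = {4, 5, 7}
Tree: B1–B2, B2–B3, B3–B4, B4–B5
Each bag holds 3 vertices, so the decomposition has width 2, which upper-bounds the treewidth. For the lower bound, G contains the cycle 5–3–1–2–6–4–7–5, so G is not a forest; only forests have treewidth ≤ 1, hence tw(G) ≥ 2. Hence tw(G) = 2 exactly.

2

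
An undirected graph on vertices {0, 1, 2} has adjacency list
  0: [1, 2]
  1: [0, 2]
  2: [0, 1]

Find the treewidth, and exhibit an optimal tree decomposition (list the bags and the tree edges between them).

Treewidth 2.
One optimal decomposition is:
Bags: B1 = {0, 1, 2}
Tree: (single bag)

With just one bag of size 3, the width is 3 − 1 = 2, so tw(G) ≤ 2. On the other hand G contains the 3-clique {0, 1, 2}. A clique must lie in a single bag of any decomposition, so no decomposition can have width below 2. Therefore the treewidth is 2.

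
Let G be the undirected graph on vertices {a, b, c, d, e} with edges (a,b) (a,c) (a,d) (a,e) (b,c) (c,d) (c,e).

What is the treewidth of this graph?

A width-2 tree decomposition is:
Bags: B1 = {a, c, e}  B2 = {a, b, c}  B3 = {a, c, d}
Tree: B1–B2, B1–B3
Each bag holds 3 vertices, so the decomposition has width 2, which upper-bounds the treewidth. On the other hand G contains the 3-clique {a, c, d}. A clique must lie in a single bag of any decomposition, so no decomposition can have width below 2. Therefore the treewidth is 2.

2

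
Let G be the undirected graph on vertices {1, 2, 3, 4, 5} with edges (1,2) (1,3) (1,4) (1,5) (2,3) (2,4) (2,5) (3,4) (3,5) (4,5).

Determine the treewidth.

A width-4 tree decomposition is:
Bags: B1 = {1, 2, 3, 4, 5}
Tree: (single bag)
With just one bag of size 5, the width is 5 − 1 = 4, so tw(G) ≤ 4. Conversely, {1, 2, 3, 4, 5} is a clique of size 5, and the vertices of any clique must share a bag in every tree decomposition; so some bag has ≥ 5 vertices and tw(G) ≥ 4. Therefore the treewidth is 4.

4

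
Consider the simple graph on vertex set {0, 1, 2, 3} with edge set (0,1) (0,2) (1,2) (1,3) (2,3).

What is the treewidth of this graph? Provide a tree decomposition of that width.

Each bag holds 3 vertices, so the decomposition has width 2, which upper-bounds the treewidth. For the lower bound, the 3 vertices {0, 1, 2} are pairwise adjacent, and any tree decomposition puts a clique entirely inside one bag — forcing width ≥ 2. Hence tw(G) = 2 exactly.

Treewidth 2.
Bags: B1 = {1, 2, 3}  B2 = {0, 1, 2}
Tree: B1–B2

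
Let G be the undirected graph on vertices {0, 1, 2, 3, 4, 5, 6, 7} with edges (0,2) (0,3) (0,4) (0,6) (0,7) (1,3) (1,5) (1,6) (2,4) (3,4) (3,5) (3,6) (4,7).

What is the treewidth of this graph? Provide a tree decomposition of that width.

The largest bag has 3 vertices, giving width 2; this decomposition certifies tw(G) ≤ 2. Conversely, {0, 2, 4} is a clique of size 3, and the vertices of any clique must share a bag in every tree decomposition; so some bag has ≥ 3 vertices and tw(G) ≥ 2. Combining the bounds, tw(G) = 2.

Treewidth 2.
One such decomposition:
Bags: B1 = {0, 3, 4}  B2 = {0, 3, 6}  B3 = {0, 2, 4}  B4 = {1, 3, 6}  B5 = {1, 3, 5}  B6 = {0, 4, 7}
Tree: B1–B2, B1–B3, B2–B4, B4–B5, B3–B6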